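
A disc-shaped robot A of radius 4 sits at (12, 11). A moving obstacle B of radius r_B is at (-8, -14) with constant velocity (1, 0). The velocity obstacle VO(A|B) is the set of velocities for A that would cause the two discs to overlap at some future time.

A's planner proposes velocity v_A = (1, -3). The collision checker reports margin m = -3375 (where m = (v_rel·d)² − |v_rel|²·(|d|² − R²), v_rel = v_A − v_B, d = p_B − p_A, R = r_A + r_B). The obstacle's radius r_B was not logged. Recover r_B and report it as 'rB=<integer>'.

m = -3375
d = (-20, -25);  v_rel = (0, -3),  |v_rel|² = 9
v_rel×d = (0)·(-25) − (-3)·(-20) = -60
since m = R²·9 − (-60)²:  R² = (3600 + -3375) / 9 = 25
R = √25 = 5  ⇒  r_B = 5 − 4 = 1

rB=1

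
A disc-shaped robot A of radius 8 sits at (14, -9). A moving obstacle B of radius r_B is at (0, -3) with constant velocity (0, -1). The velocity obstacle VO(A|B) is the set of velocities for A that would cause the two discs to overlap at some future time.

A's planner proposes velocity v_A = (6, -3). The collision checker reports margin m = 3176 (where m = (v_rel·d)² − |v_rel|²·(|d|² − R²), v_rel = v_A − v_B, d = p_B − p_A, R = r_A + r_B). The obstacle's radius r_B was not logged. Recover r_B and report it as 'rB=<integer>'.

m = 3176
d = (-14, 6);  v_rel = (6, -2),  |v_rel|² = 40
v_rel×d = (6)·(6) − (-2)·(-14) = 8
since m = R²·40 − 8²:  R² = (64 + 3176) / 40 = 81
R = √81 = 9  ⇒  r_B = 9 − 8 = 1

rB=1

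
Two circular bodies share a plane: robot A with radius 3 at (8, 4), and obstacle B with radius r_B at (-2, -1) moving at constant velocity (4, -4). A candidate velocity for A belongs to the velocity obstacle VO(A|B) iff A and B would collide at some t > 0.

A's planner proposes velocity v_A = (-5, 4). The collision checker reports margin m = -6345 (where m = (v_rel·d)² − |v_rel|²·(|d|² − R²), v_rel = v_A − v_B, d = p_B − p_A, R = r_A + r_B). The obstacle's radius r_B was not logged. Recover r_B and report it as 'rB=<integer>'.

m = -6345
d = (-10, -5);  v_rel = (-9, 8),  |v_rel|² = 145
v_rel×d = (-9)·(-5) − (8)·(-10) = 125
since m = R²·145 − 125²:  R² = (15625 + -6345) / 145 = 64
R = √64 = 8  ⇒  r_B = 8 − 3 = 5

rB=5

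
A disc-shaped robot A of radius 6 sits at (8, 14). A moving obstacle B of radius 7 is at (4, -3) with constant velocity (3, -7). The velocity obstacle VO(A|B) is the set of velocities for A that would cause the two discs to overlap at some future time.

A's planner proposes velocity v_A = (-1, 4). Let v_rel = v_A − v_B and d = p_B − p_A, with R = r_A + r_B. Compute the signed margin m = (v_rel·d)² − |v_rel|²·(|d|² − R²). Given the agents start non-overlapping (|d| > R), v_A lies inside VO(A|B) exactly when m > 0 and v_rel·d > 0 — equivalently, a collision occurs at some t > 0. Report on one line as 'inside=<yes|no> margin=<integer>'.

d = (-4, -17),  |d|² = 305;  R = 6+7 = 13,  c = 305−13² = 136
v_rel = (-4, 11),  |v_rel|² = 137;  v_rel·d = (-4)·(-4) + (11)·(-17) = -171
137·t² + 342·t + 136 = 0  ⇒  m = (-171)² − 137·136 = 10609
m = 10609 > 0,  v_rel·d = -171 < 0  ⇒  outside

inside=no margin=10609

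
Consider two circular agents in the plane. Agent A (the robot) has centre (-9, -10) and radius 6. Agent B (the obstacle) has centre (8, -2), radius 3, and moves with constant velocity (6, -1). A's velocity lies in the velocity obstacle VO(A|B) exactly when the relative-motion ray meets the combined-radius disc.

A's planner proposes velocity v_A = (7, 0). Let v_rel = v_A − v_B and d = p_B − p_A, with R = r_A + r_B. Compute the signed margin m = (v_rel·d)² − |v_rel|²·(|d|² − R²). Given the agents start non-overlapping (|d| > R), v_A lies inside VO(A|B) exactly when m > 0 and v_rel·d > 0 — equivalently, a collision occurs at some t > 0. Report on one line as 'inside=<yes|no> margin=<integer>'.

d = (17, 8),  |d|² = 353;  R = 6+3 = 9,  c = 353−9² = 272
v_rel = (1, 1),  |v_rel|² = 2;  v_rel·d = (1)·(17) + (1)·(8) = 25
2·t² − 50·t + 272 = 0  ⇒  m = 25² − 2·272 = 81
m = 81 > 0,  v_rel·d = 25 > 0  ⇒  inside

inside=yes margin=81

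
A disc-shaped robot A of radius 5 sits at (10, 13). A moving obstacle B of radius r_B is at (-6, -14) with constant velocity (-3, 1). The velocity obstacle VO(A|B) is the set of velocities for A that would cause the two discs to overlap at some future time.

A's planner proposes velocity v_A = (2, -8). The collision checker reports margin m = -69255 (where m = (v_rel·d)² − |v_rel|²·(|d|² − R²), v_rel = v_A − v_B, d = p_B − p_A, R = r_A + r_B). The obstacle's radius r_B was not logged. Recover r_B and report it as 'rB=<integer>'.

m = -69255
d = (-16, -27);  v_rel = (5, -9),  |v_rel|² = 106
v_rel×d = (5)·(-27) − (-9)·(-16) = -279
since m = R²·106 − (-279)²:  R² = (77841 + -69255) / 106 = 81
R = √81 = 9  ⇒  r_B = 9 − 5 = 4

rB=4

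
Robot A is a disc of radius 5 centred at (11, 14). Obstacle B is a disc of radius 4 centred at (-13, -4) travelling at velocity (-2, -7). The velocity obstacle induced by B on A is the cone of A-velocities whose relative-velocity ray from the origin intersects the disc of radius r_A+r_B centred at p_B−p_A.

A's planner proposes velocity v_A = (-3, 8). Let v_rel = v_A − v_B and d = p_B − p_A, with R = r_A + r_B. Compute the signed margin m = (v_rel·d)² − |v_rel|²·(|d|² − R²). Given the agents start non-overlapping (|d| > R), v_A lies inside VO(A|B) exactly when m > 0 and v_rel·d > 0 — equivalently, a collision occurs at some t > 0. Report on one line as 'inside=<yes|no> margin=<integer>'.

d = (-24, -18),  |d|² = 900;  R = 5+4 = 9,  c = 900−9² = 819
v_rel = (-1, 15),  |v_rel|² = 226;  v_rel·d = (-1)·(-24) + (15)·(-18) = -246
226·t² + 492·t + 819 = 0  ⇒  m = (-246)² − 226·819 = -124578
m = -124578 < 0,  v_rel·d = -246 < 0  ⇒  outside

inside=no margin=-124578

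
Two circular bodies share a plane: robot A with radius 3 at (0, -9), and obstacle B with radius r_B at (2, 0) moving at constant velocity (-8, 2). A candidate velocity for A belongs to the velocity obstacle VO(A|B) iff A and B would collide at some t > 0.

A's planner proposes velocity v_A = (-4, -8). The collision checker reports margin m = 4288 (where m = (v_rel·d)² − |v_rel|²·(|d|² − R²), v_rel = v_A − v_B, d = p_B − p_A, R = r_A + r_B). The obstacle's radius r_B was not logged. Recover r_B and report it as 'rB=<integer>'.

m = 4288
d = (2, 9);  v_rel = (4, -10),  |v_rel|² = 116
v_rel×d = (4)·(9) − (-10)·(2) = 56
since m = R²·116 − 56²:  R² = (3136 + 4288) / 116 = 64
R = √64 = 8  ⇒  r_B = 8 − 3 = 5

rB=5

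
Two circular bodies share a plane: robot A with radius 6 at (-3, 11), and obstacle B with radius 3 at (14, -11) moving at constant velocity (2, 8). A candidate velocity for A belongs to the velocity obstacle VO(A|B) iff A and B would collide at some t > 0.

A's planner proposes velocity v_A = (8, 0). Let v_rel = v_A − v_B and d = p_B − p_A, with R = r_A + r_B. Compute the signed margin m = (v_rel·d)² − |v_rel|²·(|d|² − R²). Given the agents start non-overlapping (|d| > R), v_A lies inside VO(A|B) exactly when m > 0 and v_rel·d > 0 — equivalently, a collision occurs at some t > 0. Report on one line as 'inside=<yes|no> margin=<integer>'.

d = (17, -22),  |d|² = 773;  R = 6+3 = 9,  c = 773−9² = 692
v_rel = (6, -8),  |v_rel|² = 100;  v_rel·d = (6)·(17) + (-8)·(-22) = 278
100·t² − 556·t + 692 = 0  ⇒  m = 278² − 100·692 = 8084
m = 8084 > 0,  v_rel·d = 278 > 0  ⇒  inside

inside=yes margin=8084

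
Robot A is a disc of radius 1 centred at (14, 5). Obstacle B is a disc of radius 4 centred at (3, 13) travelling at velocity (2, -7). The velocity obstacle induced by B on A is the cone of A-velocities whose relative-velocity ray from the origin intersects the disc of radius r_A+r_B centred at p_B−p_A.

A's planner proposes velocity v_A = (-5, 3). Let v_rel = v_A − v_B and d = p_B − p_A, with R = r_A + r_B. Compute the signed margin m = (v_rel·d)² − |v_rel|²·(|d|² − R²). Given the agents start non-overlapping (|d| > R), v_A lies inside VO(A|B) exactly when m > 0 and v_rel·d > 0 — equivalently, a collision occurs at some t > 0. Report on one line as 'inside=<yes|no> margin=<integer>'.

d = (-11, 8),  |d|² = 185;  R = 1+4 = 5,  c = 185−5² = 160
v_rel = (-7, 10),  |v_rel|² = 149;  v_rel·d = (-7)·(-11) + (10)·(8) = 157
149·t² − 314·t + 160 = 0  ⇒  m = 157² − 149·160 = 809
m = 809 > 0,  v_rel·d = 157 > 0  ⇒  inside

inside=yes margin=809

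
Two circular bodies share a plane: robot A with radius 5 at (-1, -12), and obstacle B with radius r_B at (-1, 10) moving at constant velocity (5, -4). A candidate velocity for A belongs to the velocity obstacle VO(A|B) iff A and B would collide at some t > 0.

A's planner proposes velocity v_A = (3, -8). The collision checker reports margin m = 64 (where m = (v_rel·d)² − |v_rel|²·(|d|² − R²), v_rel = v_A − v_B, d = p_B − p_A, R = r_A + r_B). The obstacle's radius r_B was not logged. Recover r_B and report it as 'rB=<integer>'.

m = 64
d = (0, 22);  v_rel = (-2, -4),  |v_rel|² = 20
v_rel×d = (-2)·(22) − (-4)·(0) = -44
since m = R²·20 − (-44)²:  R² = (1936 + 64) / 20 = 100
R = √100 = 10  ⇒  r_B = 10 − 5 = 5

rB=5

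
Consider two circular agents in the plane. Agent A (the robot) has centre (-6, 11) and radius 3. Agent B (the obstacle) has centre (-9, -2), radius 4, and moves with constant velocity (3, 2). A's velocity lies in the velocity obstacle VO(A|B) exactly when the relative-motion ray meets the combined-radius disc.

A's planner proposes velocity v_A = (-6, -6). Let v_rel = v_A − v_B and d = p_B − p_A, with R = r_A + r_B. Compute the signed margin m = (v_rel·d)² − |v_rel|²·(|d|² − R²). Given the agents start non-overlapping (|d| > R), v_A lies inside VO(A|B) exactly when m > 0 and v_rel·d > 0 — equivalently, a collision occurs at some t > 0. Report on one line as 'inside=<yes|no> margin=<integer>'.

d = (-3, -13),  |d|² = 178;  R = 3+4 = 7,  c = 178−7² = 129
v_rel = (-9, -8),  |v_rel|² = 145;  v_rel·d = (-9)·(-3) + (-8)·(-13) = 131
145·t² − 262·t + 129 = 0  ⇒  m = 131² − 145·129 = -1544
m = -1544 < 0,  v_rel·d = 131 > 0  ⇒  outside

inside=no margin=-1544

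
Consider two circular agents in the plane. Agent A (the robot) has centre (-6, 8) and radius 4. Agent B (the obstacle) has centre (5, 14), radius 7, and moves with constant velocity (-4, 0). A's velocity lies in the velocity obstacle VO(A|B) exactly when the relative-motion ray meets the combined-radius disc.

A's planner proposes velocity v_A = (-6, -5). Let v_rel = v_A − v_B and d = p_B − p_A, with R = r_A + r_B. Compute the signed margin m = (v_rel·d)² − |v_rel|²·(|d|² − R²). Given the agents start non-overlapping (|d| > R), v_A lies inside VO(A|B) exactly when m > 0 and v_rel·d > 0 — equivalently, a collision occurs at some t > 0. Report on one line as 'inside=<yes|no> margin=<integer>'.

d = (11, 6),  |d|² = 157;  R = 4+7 = 11,  c = 157−11² = 36
v_rel = (-2, -5),  |v_rel|² = 29;  v_rel·d = (-2)·(11) + (-5)·(6) = -52
29·t² + 104·t + 36 = 0  ⇒  m = (-52)² − 29·36 = 1660
m = 1660 > 0,  v_rel·d = -52 < 0  ⇒  outside

inside=no margin=1660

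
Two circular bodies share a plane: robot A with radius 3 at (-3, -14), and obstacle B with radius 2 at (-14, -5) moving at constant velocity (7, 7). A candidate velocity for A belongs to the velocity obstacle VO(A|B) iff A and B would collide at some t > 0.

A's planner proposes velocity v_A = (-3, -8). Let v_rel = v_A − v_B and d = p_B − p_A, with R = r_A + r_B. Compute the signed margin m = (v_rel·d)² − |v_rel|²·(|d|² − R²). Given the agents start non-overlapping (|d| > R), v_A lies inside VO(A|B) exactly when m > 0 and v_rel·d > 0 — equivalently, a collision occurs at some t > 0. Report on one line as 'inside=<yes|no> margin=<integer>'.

d = (-11, 9),  |d|² = 202;  R = 3+2 = 5,  c = 202−5² = 177
v_rel = (-10, -15),  |v_rel|² = 325;  v_rel·d = (-10)·(-11) + (-15)·(9) = -25
325·t² + 50·t + 177 = 0  ⇒  m = (-25)² − 325·177 = -56900
m = -56900 < 0,  v_rel·d = -25 < 0  ⇒  outside

inside=no margin=-56900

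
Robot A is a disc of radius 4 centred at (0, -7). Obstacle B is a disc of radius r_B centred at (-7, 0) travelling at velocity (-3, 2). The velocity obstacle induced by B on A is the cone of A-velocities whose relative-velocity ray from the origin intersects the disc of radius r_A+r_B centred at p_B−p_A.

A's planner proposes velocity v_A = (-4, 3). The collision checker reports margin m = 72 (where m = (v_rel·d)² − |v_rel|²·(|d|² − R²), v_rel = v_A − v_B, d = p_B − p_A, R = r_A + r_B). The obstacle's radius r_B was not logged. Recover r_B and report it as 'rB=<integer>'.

m = 72
d = (-7, 7);  v_rel = (-1, 1),  |v_rel|² = 2
v_rel×d = (-1)·(7) − (1)·(-7) = 0
since m = R²·2 − 0²:  R² = (0 + 72) / 2 = 36
R = √36 = 6  ⇒  r_B = 6 − 4 = 2

rB=2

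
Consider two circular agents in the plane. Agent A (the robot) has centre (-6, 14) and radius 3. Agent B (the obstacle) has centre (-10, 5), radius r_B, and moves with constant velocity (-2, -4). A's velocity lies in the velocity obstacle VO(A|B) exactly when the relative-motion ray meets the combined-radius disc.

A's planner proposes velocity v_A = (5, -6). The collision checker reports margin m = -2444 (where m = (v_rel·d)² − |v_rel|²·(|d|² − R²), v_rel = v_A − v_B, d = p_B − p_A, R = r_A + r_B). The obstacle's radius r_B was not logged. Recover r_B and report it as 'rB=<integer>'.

m = -2444
d = (-4, -9);  v_rel = (7, -2),  |v_rel|² = 53
v_rel×d = (7)·(-9) − (-2)·(-4) = -71
since m = R²·53 − (-71)²:  R² = (5041 + -2444) / 53 = 49
R = √49 = 7  ⇒  r_B = 7 − 3 = 4

rB=4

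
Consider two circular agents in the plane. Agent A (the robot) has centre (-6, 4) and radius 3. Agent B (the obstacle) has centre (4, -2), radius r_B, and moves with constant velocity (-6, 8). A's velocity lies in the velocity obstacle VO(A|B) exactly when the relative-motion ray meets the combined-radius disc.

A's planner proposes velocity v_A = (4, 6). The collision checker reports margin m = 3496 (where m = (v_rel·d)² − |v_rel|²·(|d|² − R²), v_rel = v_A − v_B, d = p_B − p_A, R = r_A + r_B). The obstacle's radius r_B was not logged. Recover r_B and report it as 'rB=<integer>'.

m = 3496
d = (10, -6);  v_rel = (10, -2),  |v_rel|² = 104
v_rel×d = (10)·(-6) − (-2)·(10) = -40
since m = R²·104 − (-40)²:  R² = (1600 + 3496) / 104 = 49
R = √49 = 7  ⇒  r_B = 7 − 3 = 4

rB=4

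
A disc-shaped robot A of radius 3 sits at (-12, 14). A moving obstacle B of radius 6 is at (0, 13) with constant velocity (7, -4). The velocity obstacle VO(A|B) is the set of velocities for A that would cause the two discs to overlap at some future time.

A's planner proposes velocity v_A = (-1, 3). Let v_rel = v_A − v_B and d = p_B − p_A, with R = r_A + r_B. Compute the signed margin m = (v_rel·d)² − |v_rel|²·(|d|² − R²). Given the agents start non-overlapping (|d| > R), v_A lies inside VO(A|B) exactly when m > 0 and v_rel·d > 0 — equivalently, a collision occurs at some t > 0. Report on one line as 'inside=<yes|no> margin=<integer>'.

d = (12, -1),  |d|² = 145;  R = 3+6 = 9,  c = 145−9² = 64
v_rel = (-8, 7),  |v_rel|² = 113;  v_rel·d = (-8)·(12) + (7)·(-1) = -103
113·t² + 206·t + 64 = 0  ⇒  m = (-103)² − 113·64 = 3377
m = 3377 > 0,  v_rel·d = -103 < 0  ⇒  outside

inside=no margin=3377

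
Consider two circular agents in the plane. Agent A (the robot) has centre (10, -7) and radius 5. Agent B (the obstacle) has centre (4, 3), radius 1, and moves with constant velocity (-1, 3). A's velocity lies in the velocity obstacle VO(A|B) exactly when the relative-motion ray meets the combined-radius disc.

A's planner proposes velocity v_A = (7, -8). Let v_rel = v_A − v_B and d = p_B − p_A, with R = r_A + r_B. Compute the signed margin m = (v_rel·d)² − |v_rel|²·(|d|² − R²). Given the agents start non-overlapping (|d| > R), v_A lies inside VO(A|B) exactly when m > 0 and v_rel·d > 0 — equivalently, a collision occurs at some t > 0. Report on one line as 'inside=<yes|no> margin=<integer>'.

d = (-6, 10),  |d|² = 136;  R = 5+1 = 6,  c = 136−6² = 100
v_rel = (8, -11),  |v_rel|² = 185;  v_rel·d = (8)·(-6) + (-11)·(10) = -158
185·t² + 316·t + 100 = 0  ⇒  m = (-158)² − 185·100 = 6464
m = 6464 > 0,  v_rel·d = -158 < 0  ⇒  outside

inside=no margin=6464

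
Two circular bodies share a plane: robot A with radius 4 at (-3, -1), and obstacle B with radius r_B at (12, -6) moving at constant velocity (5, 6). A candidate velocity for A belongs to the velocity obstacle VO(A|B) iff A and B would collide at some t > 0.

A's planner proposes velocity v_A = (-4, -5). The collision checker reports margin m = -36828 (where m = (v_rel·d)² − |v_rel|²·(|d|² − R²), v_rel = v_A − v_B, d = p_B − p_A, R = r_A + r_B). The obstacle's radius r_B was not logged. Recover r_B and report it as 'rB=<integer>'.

m = -36828
d = (15, -5);  v_rel = (-9, -11),  |v_rel|² = 202
v_rel×d = (-9)·(-5) − (-11)·(15) = 210
since m = R²·202 − 210²:  R² = (44100 + -36828) / 202 = 36
R = √36 = 6  ⇒  r_B = 6 − 4 = 2

rB=2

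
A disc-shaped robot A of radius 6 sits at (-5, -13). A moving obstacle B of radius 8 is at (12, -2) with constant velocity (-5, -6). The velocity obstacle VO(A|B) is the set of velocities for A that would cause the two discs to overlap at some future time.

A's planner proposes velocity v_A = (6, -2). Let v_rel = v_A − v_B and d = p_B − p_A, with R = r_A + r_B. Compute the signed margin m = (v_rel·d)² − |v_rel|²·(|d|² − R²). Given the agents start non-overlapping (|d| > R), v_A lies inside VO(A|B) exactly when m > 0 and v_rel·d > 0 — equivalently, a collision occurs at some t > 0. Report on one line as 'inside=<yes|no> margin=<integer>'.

d = (17, 11),  |d|² = 410;  R = 6+8 = 14,  c = 410−14² = 214
v_rel = (11, 4),  |v_rel|² = 137;  v_rel·d = (11)·(17) + (4)·(11) = 231
137·t² − 462·t + 214 = 0  ⇒  m = 231² − 137·214 = 24043
m = 24043 > 0,  v_rel·d = 231 > 0  ⇒  inside

inside=yes margin=24043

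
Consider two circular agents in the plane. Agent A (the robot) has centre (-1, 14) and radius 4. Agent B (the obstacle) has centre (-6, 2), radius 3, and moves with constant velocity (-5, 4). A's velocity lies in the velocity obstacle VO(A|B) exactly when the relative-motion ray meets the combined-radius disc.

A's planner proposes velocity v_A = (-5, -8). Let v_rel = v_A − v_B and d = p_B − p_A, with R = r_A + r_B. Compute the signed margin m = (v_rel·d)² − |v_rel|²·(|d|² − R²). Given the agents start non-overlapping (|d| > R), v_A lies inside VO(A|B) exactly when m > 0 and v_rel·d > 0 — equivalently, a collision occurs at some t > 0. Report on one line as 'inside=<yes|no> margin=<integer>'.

d = (-5, -12),  |d|² = 169;  R = 4+3 = 7,  c = 169−7² = 120
v_rel = (0, -12),  |v_rel|² = 144;  v_rel·d = (0)·(-5) + (-12)·(-12) = 144
144·t² − 288·t + 120 = 0  ⇒  m = 144² − 144·120 = 3456
m = 3456 > 0,  v_rel·d = 144 > 0  ⇒  inside

inside=yes margin=3456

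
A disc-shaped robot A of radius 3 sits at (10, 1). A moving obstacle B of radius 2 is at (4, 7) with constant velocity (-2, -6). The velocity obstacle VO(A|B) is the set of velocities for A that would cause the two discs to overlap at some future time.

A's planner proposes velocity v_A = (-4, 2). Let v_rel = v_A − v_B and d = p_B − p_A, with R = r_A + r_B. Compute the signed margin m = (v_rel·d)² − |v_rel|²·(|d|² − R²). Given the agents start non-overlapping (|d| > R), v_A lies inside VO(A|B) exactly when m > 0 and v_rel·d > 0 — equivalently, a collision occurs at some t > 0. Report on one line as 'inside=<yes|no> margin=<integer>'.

d = (-6, 6),  |d|² = 72;  R = 3+2 = 5,  c = 72−5² = 47
v_rel = (-2, 8),  |v_rel|² = 68;  v_rel·d = (-2)·(-6) + (8)·(6) = 60
68·t² − 120·t + 47 = 0  ⇒  m = 60² − 68·47 = 404
m = 404 > 0,  v_rel·d = 60 > 0  ⇒  inside

inside=yes margin=404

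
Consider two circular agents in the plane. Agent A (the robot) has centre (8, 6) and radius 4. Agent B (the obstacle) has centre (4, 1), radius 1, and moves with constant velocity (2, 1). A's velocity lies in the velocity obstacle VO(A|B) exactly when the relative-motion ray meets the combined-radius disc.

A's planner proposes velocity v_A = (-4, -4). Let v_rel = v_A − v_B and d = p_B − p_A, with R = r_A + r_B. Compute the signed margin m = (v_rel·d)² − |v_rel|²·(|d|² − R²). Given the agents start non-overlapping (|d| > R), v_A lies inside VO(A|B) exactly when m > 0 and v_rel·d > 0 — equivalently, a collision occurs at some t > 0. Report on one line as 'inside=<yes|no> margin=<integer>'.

d = (-4, -5),  |d|² = 41;  R = 4+1 = 5,  c = 41−5² = 16
v_rel = (-6, -5),  |v_rel|² = 61;  v_rel·d = (-6)·(-4) + (-5)·(-5) = 49
61·t² − 98·t + 16 = 0  ⇒  m = 49² − 61·16 = 1425
m = 1425 > 0,  v_rel·d = 49 > 0  ⇒  inside

inside=yes margin=1425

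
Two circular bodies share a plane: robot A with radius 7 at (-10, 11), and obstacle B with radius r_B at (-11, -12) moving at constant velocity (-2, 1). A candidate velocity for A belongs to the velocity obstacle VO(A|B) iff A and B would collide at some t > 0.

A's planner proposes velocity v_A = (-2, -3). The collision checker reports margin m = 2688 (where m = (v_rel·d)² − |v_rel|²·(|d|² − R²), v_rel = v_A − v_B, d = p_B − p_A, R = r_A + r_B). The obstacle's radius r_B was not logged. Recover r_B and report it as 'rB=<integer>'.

m = 2688
d = (-1, -23);  v_rel = (0, -4),  |v_rel|² = 16
v_rel×d = (0)·(-23) − (-4)·(-1) = -4
since m = R²·16 − (-4)²:  R² = (16 + 2688) / 16 = 169
R = √169 = 13  ⇒  r_B = 13 − 7 = 6

rB=6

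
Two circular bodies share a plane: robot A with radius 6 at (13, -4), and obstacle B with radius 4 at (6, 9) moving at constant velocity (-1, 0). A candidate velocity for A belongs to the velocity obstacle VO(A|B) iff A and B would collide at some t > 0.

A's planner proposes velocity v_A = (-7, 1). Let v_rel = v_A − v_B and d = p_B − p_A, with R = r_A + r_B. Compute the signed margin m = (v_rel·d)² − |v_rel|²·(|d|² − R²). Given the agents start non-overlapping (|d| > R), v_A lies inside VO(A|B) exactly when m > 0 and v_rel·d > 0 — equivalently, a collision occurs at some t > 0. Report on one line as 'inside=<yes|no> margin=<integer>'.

d = (-7, 13),  |d|² = 218;  R = 6+4 = 10,  c = 218−10² = 118
v_rel = (-6, 1),  |v_rel|² = 37;  v_rel·d = (-6)·(-7) + (1)·(13) = 55
37·t² − 110·t + 118 = 0  ⇒  m = 55² − 37·118 = -1341
m = -1341 < 0,  v_rel·d = 55 > 0  ⇒  outside

inside=no margin=-1341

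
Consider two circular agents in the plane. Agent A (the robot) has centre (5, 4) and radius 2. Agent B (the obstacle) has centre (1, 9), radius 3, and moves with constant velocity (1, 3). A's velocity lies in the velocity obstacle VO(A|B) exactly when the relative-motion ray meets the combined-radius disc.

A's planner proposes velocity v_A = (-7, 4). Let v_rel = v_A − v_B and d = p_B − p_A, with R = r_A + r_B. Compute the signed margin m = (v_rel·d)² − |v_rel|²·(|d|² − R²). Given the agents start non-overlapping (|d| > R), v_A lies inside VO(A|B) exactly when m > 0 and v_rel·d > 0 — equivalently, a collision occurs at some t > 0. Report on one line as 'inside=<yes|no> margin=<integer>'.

d = (-4, 5),  |d|² = 41;  R = 2+3 = 5,  c = 41−5² = 16
v_rel = (-8, 1),  |v_rel|² = 65;  v_rel·d = (-8)·(-4) + (1)·(5) = 37
65·t² − 74·t + 16 = 0  ⇒  m = 37² − 65·16 = 329
m = 329 > 0,  v_rel·d = 37 > 0  ⇒  inside

inside=yes margin=329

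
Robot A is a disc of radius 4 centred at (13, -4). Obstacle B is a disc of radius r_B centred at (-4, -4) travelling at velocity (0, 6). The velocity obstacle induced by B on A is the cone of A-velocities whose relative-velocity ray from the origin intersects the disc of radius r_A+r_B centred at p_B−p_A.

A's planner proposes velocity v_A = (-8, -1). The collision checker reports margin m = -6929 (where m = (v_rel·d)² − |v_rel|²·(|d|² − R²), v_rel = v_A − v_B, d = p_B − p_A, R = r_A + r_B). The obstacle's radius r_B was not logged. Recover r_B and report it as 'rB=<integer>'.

m = -6929
d = (-17, 0);  v_rel = (-8, -7),  |v_rel|² = 113
v_rel×d = (-8)·(0) − (-7)·(-17) = -119
since m = R²·113 − (-119)²:  R² = (14161 + -6929) / 113 = 64
R = √64 = 8  ⇒  r_B = 8 − 4 = 4

rB=4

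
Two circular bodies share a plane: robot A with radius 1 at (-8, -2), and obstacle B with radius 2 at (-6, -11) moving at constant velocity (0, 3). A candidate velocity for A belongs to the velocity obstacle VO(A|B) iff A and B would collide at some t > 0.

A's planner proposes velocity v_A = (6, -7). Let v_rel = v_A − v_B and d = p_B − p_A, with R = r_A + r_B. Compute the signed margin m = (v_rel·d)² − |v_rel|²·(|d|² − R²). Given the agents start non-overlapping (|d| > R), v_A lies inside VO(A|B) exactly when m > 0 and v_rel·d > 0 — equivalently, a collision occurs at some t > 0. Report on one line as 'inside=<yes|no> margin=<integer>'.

d = (2, -9),  |d|² = 85;  R = 1+2 = 3,  c = 85−3² = 76
v_rel = (6, -10),  |v_rel|² = 136;  v_rel·d = (6)·(2) + (-10)·(-9) = 102
136·t² − 204·t + 76 = 0  ⇒  m = 102² − 136·76 = 68
m = 68 > 0,  v_rel·d = 102 > 0  ⇒  inside

inside=yes margin=68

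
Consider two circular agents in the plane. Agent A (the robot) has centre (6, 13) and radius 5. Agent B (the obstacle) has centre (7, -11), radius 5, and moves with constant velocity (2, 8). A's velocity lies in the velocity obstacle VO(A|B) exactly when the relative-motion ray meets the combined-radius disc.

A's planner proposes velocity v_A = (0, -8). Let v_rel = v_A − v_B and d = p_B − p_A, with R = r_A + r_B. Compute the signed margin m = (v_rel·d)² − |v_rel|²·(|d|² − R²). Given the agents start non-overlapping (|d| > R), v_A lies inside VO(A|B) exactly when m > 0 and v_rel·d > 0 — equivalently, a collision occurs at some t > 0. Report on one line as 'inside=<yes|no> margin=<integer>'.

d = (1, -24),  |d|² = 577;  R = 5+5 = 10,  c = 577−10² = 477
v_rel = (-2, -16),  |v_rel|² = 260;  v_rel·d = (-2)·(1) + (-16)·(-24) = 382
260·t² − 764·t + 477 = 0  ⇒  m = 382² − 260·477 = 21904
m = 21904 > 0,  v_rel·d = 382 > 0  ⇒  inside

inside=yes margin=21904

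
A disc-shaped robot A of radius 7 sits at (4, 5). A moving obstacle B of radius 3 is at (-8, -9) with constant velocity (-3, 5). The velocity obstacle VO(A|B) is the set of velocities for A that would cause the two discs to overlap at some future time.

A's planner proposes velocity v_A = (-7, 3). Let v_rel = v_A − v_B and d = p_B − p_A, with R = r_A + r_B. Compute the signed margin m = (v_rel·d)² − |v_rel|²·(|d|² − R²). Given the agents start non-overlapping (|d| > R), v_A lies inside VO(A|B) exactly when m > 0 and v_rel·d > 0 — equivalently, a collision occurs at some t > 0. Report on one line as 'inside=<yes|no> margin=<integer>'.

d = (-12, -14),  |d|² = 340;  R = 7+3 = 10,  c = 340−10² = 240
v_rel = (-4, -2),  |v_rel|² = 20;  v_rel·d = (-4)·(-12) + (-2)·(-14) = 76
20·t² − 152·t + 240 = 0  ⇒  m = 76² − 20·240 = 976
m = 976 > 0,  v_rel·d = 76 > 0  ⇒  inside

inside=yes margin=976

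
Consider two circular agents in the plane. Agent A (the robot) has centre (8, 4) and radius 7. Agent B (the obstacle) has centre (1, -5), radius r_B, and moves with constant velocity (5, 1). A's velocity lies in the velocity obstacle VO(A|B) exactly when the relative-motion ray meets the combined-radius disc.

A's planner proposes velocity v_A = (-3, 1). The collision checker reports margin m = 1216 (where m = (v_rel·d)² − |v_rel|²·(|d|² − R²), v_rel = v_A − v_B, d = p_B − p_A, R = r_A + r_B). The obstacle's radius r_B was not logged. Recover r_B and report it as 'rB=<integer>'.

m = 1216
d = (-7, -9);  v_rel = (-8, 0),  |v_rel|² = 64
v_rel×d = (-8)·(-9) − (0)·(-7) = 72
since m = R²·64 − 72²:  R² = (5184 + 1216) / 64 = 100
R = √100 = 10  ⇒  r_B = 10 − 7 = 3

rB=3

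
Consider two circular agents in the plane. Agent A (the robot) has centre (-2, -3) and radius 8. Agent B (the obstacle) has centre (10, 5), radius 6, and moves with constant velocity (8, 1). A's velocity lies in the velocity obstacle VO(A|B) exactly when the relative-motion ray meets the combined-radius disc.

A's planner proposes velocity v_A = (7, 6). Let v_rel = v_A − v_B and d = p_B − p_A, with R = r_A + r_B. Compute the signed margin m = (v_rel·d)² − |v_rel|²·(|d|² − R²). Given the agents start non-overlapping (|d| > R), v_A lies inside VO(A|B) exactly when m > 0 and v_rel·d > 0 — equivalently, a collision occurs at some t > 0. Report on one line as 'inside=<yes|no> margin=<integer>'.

d = (12, 8),  |d|² = 208;  R = 8+6 = 14,  c = 208−14² = 12
v_rel = (-1, 5),  |v_rel|² = 26;  v_rel·d = (-1)·(12) + (5)·(8) = 28
26·t² − 56·t + 12 = 0  ⇒  m = 28² − 26·12 = 472
m = 472 > 0,  v_rel·d = 28 > 0  ⇒  inside

inside=yes margin=472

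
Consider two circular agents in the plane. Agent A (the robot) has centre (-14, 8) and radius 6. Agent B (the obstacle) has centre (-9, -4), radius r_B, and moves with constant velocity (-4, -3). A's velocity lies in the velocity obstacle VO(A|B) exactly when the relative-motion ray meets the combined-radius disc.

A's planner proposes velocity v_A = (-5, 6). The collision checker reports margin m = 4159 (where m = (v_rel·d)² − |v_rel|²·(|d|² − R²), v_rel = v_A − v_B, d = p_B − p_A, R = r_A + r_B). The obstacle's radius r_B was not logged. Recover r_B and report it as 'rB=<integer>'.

m = 4159
d = (5, -12);  v_rel = (-1, 9),  |v_rel|² = 82
v_rel×d = (-1)·(-12) − (9)·(5) = -33
since m = R²·82 − (-33)²:  R² = (1089 + 4159) / 82 = 64
R = √64 = 8  ⇒  r_B = 8 − 6 = 2

rB=2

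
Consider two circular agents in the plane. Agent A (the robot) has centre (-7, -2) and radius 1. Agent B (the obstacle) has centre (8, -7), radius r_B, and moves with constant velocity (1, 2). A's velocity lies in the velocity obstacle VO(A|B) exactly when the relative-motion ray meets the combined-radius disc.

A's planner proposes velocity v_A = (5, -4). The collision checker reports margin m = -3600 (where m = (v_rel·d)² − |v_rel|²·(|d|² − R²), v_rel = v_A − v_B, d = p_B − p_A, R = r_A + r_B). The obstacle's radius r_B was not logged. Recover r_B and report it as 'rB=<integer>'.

m = -3600
d = (15, -5);  v_rel = (4, -6),  |v_rel|² = 52
v_rel×d = (4)·(-5) − (-6)·(15) = 70
since m = R²·52 − 70²:  R² = (4900 + -3600) / 52 = 25
R = √25 = 5  ⇒  r_B = 5 − 1 = 4

rB=4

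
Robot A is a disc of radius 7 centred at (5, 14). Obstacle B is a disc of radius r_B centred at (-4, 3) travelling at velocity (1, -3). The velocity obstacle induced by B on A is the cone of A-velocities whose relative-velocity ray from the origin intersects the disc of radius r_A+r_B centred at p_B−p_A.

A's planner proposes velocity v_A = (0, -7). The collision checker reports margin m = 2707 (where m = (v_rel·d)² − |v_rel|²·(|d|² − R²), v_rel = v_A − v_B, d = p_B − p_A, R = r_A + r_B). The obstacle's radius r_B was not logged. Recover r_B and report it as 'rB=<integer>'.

m = 2707
d = (-9, -11);  v_rel = (-1, -4),  |v_rel|² = 17
v_rel×d = (-1)·(-11) − (-4)·(-9) = -25
since m = R²·17 − (-25)²:  R² = (625 + 2707) / 17 = 196
R = √196 = 14  ⇒  r_B = 14 − 7 = 7

rB=7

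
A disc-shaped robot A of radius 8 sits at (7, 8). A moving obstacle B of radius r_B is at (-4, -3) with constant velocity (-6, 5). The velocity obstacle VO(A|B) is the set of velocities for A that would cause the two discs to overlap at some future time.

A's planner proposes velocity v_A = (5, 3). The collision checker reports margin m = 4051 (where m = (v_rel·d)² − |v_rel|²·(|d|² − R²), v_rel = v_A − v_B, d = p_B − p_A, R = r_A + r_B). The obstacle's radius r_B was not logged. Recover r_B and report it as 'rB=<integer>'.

m = 4051
d = (-11, -11);  v_rel = (11, -2),  |v_rel|² = 125
v_rel×d = (11)·(-11) − (-2)·(-11) = -143
since m = R²·125 − (-143)²:  R² = (20449 + 4051) / 125 = 196
R = √196 = 14  ⇒  r_B = 14 − 8 = 6

rB=6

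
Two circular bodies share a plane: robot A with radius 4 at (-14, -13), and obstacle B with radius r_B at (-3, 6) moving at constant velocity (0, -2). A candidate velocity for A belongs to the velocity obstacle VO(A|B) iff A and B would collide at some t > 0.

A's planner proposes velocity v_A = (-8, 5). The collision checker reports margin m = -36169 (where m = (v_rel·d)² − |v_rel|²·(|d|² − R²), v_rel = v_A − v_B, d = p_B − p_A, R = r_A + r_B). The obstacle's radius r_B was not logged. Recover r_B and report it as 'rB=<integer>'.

m = -36169
d = (11, 19);  v_rel = (-8, 7),  |v_rel|² = 113
v_rel×d = (-8)·(19) − (7)·(11) = -229
since m = R²·113 − (-229)²:  R² = (52441 + -36169) / 113 = 144
R = √144 = 12  ⇒  r_B = 12 − 4 = 8

rB=8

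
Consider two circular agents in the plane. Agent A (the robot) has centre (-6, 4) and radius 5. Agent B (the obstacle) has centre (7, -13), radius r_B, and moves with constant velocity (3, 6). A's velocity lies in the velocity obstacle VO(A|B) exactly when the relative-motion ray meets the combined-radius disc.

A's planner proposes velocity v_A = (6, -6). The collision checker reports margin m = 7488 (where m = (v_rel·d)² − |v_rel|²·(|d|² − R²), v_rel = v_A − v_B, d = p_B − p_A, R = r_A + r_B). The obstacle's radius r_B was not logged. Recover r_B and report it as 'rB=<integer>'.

m = 7488
d = (13, -17);  v_rel = (3, -12),  |v_rel|² = 153
v_rel×d = (3)·(-17) − (-12)·(13) = 105
since m = R²·153 − 105²:  R² = (11025 + 7488) / 153 = 121
R = √121 = 11  ⇒  r_B = 11 − 5 = 6

rB=6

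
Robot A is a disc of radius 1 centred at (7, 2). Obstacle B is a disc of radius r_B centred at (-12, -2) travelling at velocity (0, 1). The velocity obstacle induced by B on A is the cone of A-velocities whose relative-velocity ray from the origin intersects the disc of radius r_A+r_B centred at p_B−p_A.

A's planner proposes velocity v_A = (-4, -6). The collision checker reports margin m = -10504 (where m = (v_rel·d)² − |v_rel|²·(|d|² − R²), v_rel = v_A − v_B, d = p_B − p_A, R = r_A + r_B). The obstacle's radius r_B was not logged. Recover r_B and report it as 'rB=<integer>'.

m = -10504
d = (-19, -4);  v_rel = (-4, -7),  |v_rel|² = 65
v_rel×d = (-4)·(-4) − (-7)·(-19) = -117
since m = R²·65 − (-117)²:  R² = (13689 + -10504) / 65 = 49
R = √49 = 7  ⇒  r_B = 7 − 1 = 6

rB=6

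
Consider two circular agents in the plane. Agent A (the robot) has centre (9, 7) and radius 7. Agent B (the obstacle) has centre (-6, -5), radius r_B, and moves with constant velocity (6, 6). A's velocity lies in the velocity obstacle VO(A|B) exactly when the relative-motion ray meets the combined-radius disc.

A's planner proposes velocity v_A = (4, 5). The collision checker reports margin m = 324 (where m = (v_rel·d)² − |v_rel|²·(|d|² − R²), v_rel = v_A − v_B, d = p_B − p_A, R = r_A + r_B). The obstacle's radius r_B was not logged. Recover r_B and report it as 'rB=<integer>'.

m = 324
d = (-15, -12);  v_rel = (-2, -1),  |v_rel|² = 5
v_rel×d = (-2)·(-12) − (-1)·(-15) = 9
since m = R²·5 − 9²:  R² = (81 + 324) / 5 = 81
R = √81 = 9  ⇒  r_B = 9 − 7 = 2

rB=2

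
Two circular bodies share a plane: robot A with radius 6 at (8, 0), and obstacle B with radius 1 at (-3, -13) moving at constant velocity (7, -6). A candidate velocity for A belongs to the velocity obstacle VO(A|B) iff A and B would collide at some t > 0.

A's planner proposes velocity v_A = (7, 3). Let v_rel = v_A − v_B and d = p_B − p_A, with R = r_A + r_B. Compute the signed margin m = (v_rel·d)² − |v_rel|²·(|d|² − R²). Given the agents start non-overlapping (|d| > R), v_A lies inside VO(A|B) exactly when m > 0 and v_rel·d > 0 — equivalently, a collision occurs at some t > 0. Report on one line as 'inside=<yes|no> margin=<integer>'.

d = (-11, -13),  |d|² = 290;  R = 6+1 = 7,  c = 290−7² = 241
v_rel = (0, 9),  |v_rel|² = 81;  v_rel·d = (0)·(-11) + (9)·(-13) = -117
81·t² + 234·t + 241 = 0  ⇒  m = (-117)² − 81·241 = -5832
m = -5832 < 0,  v_rel·d = -117 < 0  ⇒  outside

inside=no margin=-5832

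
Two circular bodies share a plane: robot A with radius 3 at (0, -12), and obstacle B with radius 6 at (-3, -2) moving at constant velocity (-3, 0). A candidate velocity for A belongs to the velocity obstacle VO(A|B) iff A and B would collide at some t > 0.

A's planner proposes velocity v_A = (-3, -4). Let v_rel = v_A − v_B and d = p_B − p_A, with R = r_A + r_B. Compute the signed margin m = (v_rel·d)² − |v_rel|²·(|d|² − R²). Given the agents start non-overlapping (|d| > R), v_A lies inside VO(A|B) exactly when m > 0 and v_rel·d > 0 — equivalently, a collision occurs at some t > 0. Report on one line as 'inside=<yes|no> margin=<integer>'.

d = (-3, 10),  |d|² = 109;  R = 3+6 = 9,  c = 109−9² = 28
v_rel = (0, -4),  |v_rel|² = 16;  v_rel·d = (0)·(-3) + (-4)·(10) = -40
16·t² + 80·t + 28 = 0  ⇒  m = (-40)² − 16·28 = 1152
m = 1152 > 0,  v_rel·d = -40 < 0  ⇒  outside

inside=no margin=1152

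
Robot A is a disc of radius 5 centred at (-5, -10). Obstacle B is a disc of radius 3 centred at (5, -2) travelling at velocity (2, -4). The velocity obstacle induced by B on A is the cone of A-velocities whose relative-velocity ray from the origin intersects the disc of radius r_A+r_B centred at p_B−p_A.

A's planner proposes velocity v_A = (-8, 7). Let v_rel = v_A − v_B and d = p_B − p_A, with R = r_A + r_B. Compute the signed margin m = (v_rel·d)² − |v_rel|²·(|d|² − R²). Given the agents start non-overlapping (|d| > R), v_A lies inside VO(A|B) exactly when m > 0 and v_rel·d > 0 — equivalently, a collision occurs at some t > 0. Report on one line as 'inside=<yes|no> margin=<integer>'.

d = (10, 8),  |d|² = 164;  R = 5+3 = 8,  c = 164−8² = 100
v_rel = (-10, 11),  |v_rel|² = 221;  v_rel·d = (-10)·(10) + (11)·(8) = -12
221·t² + 24·t + 100 = 0  ⇒  m = (-12)² − 221·100 = -21956
m = -21956 < 0,  v_rel·d = -12 < 0  ⇒  outside

inside=no margin=-21956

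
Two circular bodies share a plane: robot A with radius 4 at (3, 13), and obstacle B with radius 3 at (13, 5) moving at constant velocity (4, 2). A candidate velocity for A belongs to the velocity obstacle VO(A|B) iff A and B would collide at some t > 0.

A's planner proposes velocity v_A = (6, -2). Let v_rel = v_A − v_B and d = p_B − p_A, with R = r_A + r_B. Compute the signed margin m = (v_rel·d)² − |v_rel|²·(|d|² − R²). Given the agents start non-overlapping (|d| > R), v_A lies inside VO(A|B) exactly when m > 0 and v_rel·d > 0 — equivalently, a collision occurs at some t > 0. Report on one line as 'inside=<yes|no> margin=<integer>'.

d = (10, -8),  |d|² = 164;  R = 4+3 = 7,  c = 164−7² = 115
v_rel = (2, -4),  |v_rel|² = 20;  v_rel·d = (2)·(10) + (-4)·(-8) = 52
20·t² − 104·t + 115 = 0  ⇒  m = 52² − 20·115 = 404
m = 404 > 0,  v_rel·d = 52 > 0  ⇒  inside

inside=yes margin=404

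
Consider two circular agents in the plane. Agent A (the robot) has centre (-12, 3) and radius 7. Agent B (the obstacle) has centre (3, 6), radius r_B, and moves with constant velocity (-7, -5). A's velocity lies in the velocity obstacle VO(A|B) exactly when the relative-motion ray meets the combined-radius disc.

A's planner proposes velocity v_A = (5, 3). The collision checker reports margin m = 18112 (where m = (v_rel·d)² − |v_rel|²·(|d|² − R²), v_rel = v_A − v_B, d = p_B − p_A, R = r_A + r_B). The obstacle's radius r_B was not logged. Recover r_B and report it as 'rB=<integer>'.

m = 18112
d = (15, 3);  v_rel = (12, 8),  |v_rel|² = 208
v_rel×d = (12)·(3) − (8)·(15) = -84
since m = R²·208 − (-84)²:  R² = (7056 + 18112) / 208 = 121
R = √121 = 11  ⇒  r_B = 11 − 7 = 4

rB=4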